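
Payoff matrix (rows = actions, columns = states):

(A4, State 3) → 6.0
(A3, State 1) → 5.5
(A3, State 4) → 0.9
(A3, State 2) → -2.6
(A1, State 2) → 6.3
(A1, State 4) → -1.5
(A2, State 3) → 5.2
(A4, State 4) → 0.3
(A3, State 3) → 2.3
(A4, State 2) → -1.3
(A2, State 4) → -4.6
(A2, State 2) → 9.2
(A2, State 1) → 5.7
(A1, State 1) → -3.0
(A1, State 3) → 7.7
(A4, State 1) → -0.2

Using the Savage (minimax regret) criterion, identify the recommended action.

A2

Column bests: State 1=5.7, State 2=9.2, State 3=7.7, State 4=0.9.
A1 regrets: 8.7, 2.9, 0.0, 2.4 → max 8.7
A2 regrets: 0.0, 0.0, 2.5, 5.5 → max 5.5
A3 regrets: 0.2, 11.8, 5.4, 0.0 → max 11.8
A4 regrets: 5.9, 10.5, 1.7, 0.6 → max 10.5
Smallest max regret = 5.5 → A2.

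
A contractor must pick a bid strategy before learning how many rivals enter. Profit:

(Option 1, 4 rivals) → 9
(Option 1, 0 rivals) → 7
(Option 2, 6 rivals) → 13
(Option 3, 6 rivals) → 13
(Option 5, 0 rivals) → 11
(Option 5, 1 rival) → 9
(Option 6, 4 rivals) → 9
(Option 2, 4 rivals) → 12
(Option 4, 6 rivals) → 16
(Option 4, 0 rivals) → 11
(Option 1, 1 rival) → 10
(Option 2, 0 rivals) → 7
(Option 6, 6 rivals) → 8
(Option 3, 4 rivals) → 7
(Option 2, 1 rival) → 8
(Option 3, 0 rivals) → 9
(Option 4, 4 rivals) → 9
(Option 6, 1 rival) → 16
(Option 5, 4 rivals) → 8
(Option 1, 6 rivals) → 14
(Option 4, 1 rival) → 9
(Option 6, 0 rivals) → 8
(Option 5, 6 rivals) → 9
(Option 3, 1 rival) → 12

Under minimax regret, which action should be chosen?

Column bests: 0 rivals=11, 1 rival=16, 4 rivals=12, 6 rivals=16.
Option 1 regrets: 4, 6, 3, 2 → max 6
Option 2 regrets: 4, 8, 0, 3 → max 8
Option 3 regrets: 2, 4, 5, 3 → max 5
Option 4 regrets: 0, 7, 3, 0 → max 7
Option 5 regrets: 0, 7, 4, 7 → max 7
Option 6 regrets: 3, 0, 3, 8 → max 8
Smallest max regret = 5 → Option 3.

Option 3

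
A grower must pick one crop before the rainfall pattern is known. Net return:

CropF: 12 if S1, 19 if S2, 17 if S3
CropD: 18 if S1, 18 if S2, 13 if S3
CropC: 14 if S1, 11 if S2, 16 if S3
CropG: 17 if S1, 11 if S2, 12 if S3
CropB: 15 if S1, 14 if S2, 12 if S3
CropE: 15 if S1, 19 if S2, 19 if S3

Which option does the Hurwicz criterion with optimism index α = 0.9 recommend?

CropE

CropF: 0.9·19 + 0.1·12 = 18.3
CropD: 0.9·18 + 0.1·13 = 17.5
CropC: 0.9·16 + 0.1·11 = 15.5
CropG: 0.9·17 + 0.1·11 = 16.4
CropB: 0.9·15 + 0.1·12 = 14.7
CropE: 0.9·19 + 0.1·15 = 18.6
Highest Hurwicz score = 18.6 → CropE.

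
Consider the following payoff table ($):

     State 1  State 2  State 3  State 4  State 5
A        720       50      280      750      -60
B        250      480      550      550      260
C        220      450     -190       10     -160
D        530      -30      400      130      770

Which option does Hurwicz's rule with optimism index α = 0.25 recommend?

A: 0.25·750 + 0.75·(-60) = 142.5
B: 0.25·550 + 0.75·250 = 325
C: 0.25·450 + 0.75·(-190) = -30
D: 0.25·770 + 0.75·(-30) = 170
Highest Hurwicz score = 325 → B.

B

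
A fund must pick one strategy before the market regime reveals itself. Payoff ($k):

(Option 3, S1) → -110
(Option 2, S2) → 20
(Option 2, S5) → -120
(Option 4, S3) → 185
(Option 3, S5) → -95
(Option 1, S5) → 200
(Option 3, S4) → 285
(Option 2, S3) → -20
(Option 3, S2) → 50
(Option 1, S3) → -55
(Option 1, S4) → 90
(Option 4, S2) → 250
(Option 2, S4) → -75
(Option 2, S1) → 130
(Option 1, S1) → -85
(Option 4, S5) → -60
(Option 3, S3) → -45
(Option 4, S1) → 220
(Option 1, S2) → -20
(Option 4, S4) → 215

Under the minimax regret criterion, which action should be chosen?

Option 4

Column bests: S1=220, S2=250, S3=185, S4=285, S5=200.
Option 1 regrets: 305, 270, 240, 195, 0 → max 305
Option 2 regrets: 90, 230, 205, 360, 320 → max 360
Option 3 regrets: 330, 200, 230, 0, 295 → max 330
Option 4 regrets: 0, 0, 0, 70, 260 → max 260
Smallest max regret = 260 → Option 4.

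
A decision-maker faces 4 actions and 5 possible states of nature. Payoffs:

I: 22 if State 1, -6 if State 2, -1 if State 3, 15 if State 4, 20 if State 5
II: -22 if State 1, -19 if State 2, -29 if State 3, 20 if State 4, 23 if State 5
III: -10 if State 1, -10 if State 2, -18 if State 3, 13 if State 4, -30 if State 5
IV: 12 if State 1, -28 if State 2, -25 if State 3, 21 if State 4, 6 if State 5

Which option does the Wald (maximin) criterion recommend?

Row minima: I=-6, II=-29, III=-30, IV=-28
Best worst-case = -6 → I.

I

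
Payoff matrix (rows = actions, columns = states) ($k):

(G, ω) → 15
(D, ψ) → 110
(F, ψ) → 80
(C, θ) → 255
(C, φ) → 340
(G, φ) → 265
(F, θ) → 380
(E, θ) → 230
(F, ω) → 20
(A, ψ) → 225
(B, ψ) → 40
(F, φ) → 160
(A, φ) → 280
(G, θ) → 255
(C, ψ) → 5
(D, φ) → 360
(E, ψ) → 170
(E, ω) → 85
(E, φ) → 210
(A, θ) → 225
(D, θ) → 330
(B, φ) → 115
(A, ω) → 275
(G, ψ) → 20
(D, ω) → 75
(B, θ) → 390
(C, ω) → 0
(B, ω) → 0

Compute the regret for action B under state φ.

Best payoff under φ is 360.
Regret = 360 − 115 = 245.

245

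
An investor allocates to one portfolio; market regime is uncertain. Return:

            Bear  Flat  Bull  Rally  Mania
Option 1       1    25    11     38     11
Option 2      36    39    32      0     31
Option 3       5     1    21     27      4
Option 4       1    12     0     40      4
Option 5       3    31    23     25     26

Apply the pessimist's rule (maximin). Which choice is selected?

Option 5

Row minima: Option 1=1, Option 2=0, Option 3=1, Option 4=0, Option 5=3
Best worst-case = 3 → Option 5.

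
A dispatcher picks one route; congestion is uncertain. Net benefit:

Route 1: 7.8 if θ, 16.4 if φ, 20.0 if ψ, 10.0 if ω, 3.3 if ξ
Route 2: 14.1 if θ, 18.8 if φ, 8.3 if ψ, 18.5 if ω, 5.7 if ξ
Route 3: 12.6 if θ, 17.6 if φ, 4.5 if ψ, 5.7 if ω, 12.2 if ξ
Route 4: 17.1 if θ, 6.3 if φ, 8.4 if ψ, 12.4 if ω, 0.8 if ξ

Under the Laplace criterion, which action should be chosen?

Route 2

Row averages: Route 1=11.5, Route 2=13.08, Route 3=10.52, Route 4=9
Highest average = 13.08 → Route 2.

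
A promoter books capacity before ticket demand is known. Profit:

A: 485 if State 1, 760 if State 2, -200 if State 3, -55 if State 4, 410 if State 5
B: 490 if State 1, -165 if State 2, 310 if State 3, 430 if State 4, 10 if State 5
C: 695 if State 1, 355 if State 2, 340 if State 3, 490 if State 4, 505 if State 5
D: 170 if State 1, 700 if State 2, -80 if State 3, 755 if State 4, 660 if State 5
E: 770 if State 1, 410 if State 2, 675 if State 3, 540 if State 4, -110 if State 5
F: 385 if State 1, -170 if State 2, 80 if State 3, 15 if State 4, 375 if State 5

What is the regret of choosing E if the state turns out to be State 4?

Best payoff under State 4 is 755.
Regret = 755 − 540 = 215.

215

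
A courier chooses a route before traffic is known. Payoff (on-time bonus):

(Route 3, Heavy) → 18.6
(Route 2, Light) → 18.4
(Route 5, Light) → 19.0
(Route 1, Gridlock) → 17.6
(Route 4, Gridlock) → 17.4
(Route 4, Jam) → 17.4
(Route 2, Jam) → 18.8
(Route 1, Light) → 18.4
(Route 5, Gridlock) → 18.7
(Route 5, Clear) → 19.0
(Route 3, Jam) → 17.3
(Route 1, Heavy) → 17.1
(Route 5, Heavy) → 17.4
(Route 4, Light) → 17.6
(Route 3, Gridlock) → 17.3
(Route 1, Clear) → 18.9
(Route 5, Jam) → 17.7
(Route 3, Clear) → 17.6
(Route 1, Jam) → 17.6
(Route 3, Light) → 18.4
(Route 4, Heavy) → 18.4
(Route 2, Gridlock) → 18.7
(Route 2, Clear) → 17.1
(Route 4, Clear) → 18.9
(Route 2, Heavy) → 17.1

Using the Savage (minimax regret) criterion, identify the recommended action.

Route 5

Column bests: Clear=19.0, Light=19.0, Heavy=18.6, Jam=18.8, Gridlock=18.7.
Route 1 regrets: 0.1, 0.6, 1.5, 1.2, 1.1 → max 1.5
Route 2 regrets: 1.9, 0.6, 1.5, 0.0, 0.0 → max 1.9
Route 3 regrets: 1.4, 0.6, 0.0, 1.5, 1.4 → max 1.5
Route 4 regrets: 0.1, 1.4, 0.2, 1.4, 1.3 → max 1.4
Route 5 regrets: 0.0, 0.0, 1.2, 1.1, 0.0 → max 1.2
Smallest max regret = 1.2 → Route 5.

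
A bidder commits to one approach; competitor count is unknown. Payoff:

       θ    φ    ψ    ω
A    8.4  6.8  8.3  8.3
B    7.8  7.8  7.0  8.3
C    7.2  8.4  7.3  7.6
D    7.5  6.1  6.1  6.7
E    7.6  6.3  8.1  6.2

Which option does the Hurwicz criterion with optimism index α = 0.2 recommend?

C

A: 0.2·8.4 + 0.8·6.8 = 7.12
B: 0.2·8.3 + 0.8·7.0 = 7.26
C: 0.2·8.4 + 0.8·7.2 = 7.44
D: 0.2·7.5 + 0.8·6.1 = 6.38
E: 0.2·8.1 + 0.8·6.2 = 6.58
Highest Hurwicz score = 7.44 → C.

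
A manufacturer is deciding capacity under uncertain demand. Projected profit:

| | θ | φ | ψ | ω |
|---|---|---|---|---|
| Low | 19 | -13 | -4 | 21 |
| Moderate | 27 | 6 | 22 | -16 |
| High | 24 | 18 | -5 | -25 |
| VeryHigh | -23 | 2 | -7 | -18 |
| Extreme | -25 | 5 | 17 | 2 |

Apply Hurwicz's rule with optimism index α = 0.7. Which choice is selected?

Low: 0.7·21 + 0.3·(-13) = 10.8
Moderate: 0.7·27 + 0.3·(-16) = 14.1
High: 0.7·24 + 0.3·(-25) = 9.3
VeryHigh: 0.7·2 + 0.3·(-23) = -5.5
Extreme: 0.7·17 + 0.3·(-25) = 4.4
Highest Hurwicz score = 14.1 → Moderate.

Moderate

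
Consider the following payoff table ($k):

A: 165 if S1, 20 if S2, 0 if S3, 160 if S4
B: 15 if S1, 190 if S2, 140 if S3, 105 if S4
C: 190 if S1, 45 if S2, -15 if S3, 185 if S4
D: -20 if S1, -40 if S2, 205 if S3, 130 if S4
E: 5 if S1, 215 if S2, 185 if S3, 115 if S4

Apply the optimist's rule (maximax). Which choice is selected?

Row maxima: A=165, B=190, C=190, D=205, E=215
Best best-case = 215 → E.

E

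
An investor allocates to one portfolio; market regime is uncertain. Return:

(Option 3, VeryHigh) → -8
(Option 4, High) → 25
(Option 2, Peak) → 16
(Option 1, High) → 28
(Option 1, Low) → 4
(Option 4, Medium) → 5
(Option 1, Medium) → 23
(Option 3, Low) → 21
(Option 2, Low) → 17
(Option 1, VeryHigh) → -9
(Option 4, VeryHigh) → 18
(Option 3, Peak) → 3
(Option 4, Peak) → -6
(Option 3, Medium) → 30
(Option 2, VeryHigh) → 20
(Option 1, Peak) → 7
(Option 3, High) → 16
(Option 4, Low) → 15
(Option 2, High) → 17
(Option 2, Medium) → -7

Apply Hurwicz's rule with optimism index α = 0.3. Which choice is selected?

Option 1: 0.3·28 + 0.7·(-9) = 2.1
Option 2: 0.3·20 + 0.7·(-7) = 1.1
Option 3: 0.3·30 + 0.7·(-8) = 3.4
Option 4: 0.3·25 + 0.7·(-6) = 3.3
Highest Hurwicz score = 3.4 → Option 3.

Option 3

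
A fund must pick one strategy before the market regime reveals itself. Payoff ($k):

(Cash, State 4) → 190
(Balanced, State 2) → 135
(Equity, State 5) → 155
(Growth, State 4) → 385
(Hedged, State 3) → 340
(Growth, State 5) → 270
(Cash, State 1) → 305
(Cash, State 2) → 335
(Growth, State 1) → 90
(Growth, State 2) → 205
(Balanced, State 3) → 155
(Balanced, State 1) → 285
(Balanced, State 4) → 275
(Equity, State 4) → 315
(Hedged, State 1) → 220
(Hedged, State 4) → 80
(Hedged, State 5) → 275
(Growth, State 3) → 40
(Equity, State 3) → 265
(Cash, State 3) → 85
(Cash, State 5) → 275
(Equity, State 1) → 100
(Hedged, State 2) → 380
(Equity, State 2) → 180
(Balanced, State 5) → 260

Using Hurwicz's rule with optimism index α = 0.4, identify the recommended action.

Hedged: 0.4·380 + 0.6·80 = 200
Equity: 0.4·315 + 0.6·100 = 186
Cash: 0.4·335 + 0.6·85 = 185
Balanced: 0.4·285 + 0.6·135 = 195
Growth: 0.4·385 + 0.6·40 = 178
Highest Hurwicz score = 200 → Hedged.

Hedged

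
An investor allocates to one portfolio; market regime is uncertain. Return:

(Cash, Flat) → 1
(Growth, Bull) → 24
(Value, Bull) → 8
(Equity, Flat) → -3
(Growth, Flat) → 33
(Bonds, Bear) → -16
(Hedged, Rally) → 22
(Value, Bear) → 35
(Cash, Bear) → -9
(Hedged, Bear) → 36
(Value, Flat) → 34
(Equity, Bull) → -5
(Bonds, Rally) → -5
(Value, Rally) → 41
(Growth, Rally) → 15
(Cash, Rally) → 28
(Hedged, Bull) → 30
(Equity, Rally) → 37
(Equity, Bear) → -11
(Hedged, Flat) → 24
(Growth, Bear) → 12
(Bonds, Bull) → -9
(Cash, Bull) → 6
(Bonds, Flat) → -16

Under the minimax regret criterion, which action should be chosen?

Hedged

Column bests: Bear=36, Flat=34, Bull=30, Rally=41.
Cash regrets: 45, 33, 24, 13 → max 45
Growth regrets: 24, 1, 6, 26 → max 26
Bonds regrets: 52, 50, 39, 46 → max 52
Equity regrets: 47, 37, 35, 4 → max 47
Hedged regrets: 0, 10, 0, 19 → max 19
Value regrets: 1, 0, 22, 0 → max 22
Smallest max regret = 19 → Hedged.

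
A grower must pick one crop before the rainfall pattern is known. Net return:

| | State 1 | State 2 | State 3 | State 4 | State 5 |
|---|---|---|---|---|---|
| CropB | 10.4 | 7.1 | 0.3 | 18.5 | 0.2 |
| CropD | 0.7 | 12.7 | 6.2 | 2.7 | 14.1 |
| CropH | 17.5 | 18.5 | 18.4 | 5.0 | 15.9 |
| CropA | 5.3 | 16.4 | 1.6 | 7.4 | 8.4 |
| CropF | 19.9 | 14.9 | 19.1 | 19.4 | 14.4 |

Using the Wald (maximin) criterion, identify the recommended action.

Row minima: CropB=0.2, CropD=0.7, CropH=5.0, CropA=1.6, CropF=14.4
Best worst-case = 14.4 → CropF.

CropF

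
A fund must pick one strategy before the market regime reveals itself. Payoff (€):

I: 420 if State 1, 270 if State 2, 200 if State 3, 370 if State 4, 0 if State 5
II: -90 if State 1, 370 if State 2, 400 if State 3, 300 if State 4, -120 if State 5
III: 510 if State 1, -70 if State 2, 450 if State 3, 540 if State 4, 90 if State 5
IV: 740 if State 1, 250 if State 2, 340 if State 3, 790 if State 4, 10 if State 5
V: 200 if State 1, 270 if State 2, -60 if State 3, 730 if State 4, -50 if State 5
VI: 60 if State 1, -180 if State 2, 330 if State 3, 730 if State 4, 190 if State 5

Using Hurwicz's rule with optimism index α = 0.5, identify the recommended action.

I: 0.5·420 + 0.5·0 = 210
II: 0.5·400 + 0.5·(-120) = 140
III: 0.5·540 + 0.5·(-70) = 235
IV: 0.5·790 + 0.5·10 = 400
V: 0.5·730 + 0.5·(-60) = 335
VI: 0.5·730 + 0.5·(-180) = 275
Highest Hurwicz score = 400 → IV.

IV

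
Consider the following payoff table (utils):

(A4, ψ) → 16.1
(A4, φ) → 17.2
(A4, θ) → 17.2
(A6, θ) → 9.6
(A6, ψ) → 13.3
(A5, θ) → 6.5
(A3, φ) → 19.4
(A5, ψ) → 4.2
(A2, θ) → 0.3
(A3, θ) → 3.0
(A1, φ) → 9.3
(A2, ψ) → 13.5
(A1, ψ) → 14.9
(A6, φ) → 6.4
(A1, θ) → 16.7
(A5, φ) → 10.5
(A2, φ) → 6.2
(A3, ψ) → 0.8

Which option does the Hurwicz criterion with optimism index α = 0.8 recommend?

A1: 0.8·16.7 + 0.2·9.3 = 15.22
A2: 0.8·13.5 + 0.2·0.3 = 10.86
A3: 0.8·19.4 + 0.2·0.8 = 15.68
A4: 0.8·17.2 + 0.2·16.1 = 16.98
A5: 0.8·10.5 + 0.2·4.2 = 9.24
A6: 0.8·13.3 + 0.2·6.4 = 11.92
Highest Hurwicz score = 16.98 → A4.

A4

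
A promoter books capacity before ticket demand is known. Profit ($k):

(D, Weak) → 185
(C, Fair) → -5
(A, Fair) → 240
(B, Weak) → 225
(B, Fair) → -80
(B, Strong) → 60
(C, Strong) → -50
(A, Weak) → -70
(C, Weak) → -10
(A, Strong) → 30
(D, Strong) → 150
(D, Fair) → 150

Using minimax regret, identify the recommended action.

Column bests: Weak=225, Fair=240, Strong=150.
A regrets: 295, 0, 120 → max 295
B regrets: 0, 320, 90 → max 320
C regrets: 235, 245, 200 → max 245
D regrets: 40, 90, 0 → max 90
Smallest max regret = 90 → D.

D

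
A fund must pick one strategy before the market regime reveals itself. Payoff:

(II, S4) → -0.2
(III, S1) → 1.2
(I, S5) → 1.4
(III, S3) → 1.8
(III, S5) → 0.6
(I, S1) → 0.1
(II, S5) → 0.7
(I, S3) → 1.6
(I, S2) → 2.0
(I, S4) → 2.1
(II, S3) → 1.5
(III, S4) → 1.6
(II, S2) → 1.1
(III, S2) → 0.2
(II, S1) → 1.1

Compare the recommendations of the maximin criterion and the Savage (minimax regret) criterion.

Row minima: I=0.1, II=-0.2, III=0.2
Best worst-case = 0.2 → III.
Column bests: S1=1.2, S2=2.0, S3=1.8, S4=2.1, S5=1.4.
I regrets: 1.1, 0.0, 0.2, 0.0, 0.0 → max 1.1
II regrets: 0.1, 0.9, 0.3, 2.3, 0.7 → max 2.3
III regrets: 0.0, 1.8, 0.0, 0.5, 0.8 → max 1.8
Smallest max regret = 1.1 → I.

maximin → III; minimax regret → I (disagree)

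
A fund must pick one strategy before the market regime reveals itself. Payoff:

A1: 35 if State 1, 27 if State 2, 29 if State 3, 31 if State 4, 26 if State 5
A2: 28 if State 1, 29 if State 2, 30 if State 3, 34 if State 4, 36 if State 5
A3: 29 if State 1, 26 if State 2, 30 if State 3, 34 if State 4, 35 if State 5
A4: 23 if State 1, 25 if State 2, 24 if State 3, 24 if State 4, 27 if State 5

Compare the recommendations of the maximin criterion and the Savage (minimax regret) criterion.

maximin → A2; minimax regret → A3 (disagree)

Row minima: A1=26, A2=28, A3=26, A4=23
Best worst-case = 28 → A2.
Column bests: State 1=35, State 2=29, State 3=30, State 4=34, State 5=36.
A1 regrets: 0, 2, 1, 3, 10 → max 10
A2 regrets: 7, 0, 0, 0, 0 → max 7
A3 regrets: 6, 3, 0, 0, 1 → max 6
A4 regrets: 12, 4, 6, 10, 9 → max 12
Smallest max regret = 6 → A3.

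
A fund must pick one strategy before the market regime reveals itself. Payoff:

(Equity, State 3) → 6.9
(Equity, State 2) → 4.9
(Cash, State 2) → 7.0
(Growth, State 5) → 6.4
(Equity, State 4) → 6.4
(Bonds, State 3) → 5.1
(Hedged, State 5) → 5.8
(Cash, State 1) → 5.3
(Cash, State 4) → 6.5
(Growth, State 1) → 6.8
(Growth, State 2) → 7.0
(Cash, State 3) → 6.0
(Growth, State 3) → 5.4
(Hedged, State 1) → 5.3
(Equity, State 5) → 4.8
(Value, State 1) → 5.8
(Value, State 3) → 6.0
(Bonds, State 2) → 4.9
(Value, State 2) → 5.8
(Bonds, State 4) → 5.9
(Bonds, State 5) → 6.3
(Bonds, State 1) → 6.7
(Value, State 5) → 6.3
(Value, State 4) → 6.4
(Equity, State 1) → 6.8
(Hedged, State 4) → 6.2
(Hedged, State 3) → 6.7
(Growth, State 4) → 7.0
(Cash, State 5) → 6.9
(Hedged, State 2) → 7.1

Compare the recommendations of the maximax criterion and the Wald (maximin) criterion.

Row maxima: Equity=6.9, Cash=7.0, Bonds=6.7, Hedged=7.1, Growth=7.0, Value=6.4
Best best-case = 7.1 → Hedged.
Row minima: Equity=4.8, Cash=5.3, Bonds=4.9, Hedged=5.3, Growth=5.4, Value=5.8
Best worst-case = 5.8 → Value.

maximax → Hedged; maximin → Value (disagree)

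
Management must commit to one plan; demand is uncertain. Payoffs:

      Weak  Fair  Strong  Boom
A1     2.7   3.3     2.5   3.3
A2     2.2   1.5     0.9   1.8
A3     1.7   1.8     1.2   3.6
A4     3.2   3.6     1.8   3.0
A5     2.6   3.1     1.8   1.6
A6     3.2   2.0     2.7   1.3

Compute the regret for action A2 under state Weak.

Best payoff under Weak is 3.2.
Regret = 3.2 − 2.2 = 1.0.

1.0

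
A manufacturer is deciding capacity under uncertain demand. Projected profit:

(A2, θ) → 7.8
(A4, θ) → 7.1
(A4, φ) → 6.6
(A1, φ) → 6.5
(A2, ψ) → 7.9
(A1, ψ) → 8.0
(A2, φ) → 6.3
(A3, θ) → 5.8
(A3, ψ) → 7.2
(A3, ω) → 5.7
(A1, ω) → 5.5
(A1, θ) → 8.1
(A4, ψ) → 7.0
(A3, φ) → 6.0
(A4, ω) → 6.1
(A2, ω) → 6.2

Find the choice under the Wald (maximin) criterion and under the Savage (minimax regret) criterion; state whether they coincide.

Row minima: A1=5.5, A2=6.2, A3=5.7, A4=6.1
Best worst-case = 6.2 → A2.
Column bests: θ=8.1, φ=6.6, ψ=8.0, ω=6.2.
A1 regrets: 0.0, 0.1, 0.0, 0.7 → max 0.7
A2 regrets: 0.3, 0.3, 0.1, 0.0 → max 0.3
A3 regrets: 2.3, 0.6, 0.8, 0.5 → max 2.3
A4 regrets: 1.0, 0.0, 1.0, 0.1 → max 1.0
Smallest max regret = 0.3 → A2.

maximin → A2; minimax regret → A2 (agree)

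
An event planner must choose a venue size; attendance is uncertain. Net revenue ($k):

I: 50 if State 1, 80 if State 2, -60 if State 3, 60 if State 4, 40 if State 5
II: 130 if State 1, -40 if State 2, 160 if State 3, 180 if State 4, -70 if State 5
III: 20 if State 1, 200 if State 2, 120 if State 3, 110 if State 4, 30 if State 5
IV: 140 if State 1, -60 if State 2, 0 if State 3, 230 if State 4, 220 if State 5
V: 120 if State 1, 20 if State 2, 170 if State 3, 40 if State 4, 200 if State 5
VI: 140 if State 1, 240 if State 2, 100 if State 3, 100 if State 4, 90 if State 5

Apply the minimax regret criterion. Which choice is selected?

VI

Column bests: State 1=140, State 2=240, State 3=170, State 4=230, State 5=220.
I regrets: 90, 160, 230, 170, 180 → max 230
II regrets: 10, 280, 10, 50, 290 → max 290
III regrets: 120, 40, 50, 120, 190 → max 190
IV regrets: 0, 300, 170, 0, 0 → max 300
V regrets: 20, 220, 0, 190, 20 → max 220
VI regrets: 0, 0, 70, 130, 130 → max 130
Smallest max regret = 130 → VI.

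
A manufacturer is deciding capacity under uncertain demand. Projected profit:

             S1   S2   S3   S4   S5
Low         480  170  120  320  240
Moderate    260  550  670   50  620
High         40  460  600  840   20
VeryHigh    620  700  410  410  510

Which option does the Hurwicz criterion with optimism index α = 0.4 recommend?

VeryHigh

Low: 0.4·480 + 0.6·120 = 264
Moderate: 0.4·670 + 0.6·50 = 298
High: 0.4·840 + 0.6·20 = 348
VeryHigh: 0.4·700 + 0.6·410 = 526
Highest Hurwicz score = 526 → VeryHigh.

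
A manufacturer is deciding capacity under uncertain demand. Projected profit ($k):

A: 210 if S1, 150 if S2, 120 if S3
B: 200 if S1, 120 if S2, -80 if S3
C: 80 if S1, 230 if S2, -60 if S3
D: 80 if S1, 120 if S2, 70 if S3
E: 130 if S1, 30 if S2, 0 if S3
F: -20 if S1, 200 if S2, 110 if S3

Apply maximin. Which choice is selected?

A

Row minima: A=120, B=-80, C=-60, D=70, E=0, F=-20
Best worst-case = 120 → A.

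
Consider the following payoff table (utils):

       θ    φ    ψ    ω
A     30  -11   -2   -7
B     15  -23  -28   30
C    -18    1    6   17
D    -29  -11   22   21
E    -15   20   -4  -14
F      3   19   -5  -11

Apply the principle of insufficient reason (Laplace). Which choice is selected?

A

Row averages: A=2.5, B=-1.5, C=1.5, D=0.75, E=-3.25, F=1.5
Highest average = 2.5 → A.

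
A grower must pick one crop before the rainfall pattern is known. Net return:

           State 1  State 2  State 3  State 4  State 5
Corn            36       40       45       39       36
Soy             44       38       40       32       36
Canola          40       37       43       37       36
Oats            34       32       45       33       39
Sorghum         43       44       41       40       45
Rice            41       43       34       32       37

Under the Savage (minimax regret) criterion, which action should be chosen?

Sorghum

Column bests: State 1=44, State 2=44, State 3=45, State 4=40, State 5=45.
Corn regrets: 8, 4, 0, 1, 9 → max 9
Soy regrets: 0, 6, 5, 8, 9 → max 9
Canola regrets: 4, 7, 2, 3, 9 → max 9
Oats regrets: 10, 12, 0, 7, 6 → max 12
Sorghum regrets: 1, 0, 4, 0, 0 → max 4
Rice regrets: 3, 1, 11, 8, 8 → max 11
Smallest max regret = 4 → Sorghum.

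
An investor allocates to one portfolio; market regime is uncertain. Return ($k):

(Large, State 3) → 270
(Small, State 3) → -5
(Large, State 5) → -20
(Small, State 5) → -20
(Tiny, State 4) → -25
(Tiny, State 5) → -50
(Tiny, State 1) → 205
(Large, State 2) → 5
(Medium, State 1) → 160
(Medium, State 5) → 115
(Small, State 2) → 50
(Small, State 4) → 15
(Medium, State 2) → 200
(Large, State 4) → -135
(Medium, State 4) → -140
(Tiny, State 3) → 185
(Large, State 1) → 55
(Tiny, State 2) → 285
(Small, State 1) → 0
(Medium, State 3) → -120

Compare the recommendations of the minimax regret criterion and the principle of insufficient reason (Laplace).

Column bests: State 1=205, State 2=285, State 3=270, State 4=15, State 5=115.
Tiny regrets: 0, 0, 85, 40, 165 → max 165
Small regrets: 205, 235, 275, 0, 135 → max 275
Medium regrets: 45, 85, 390, 155, 0 → max 390
Large regrets: 150, 280, 0, 150, 135 → max 280
Smallest max regret = 165 → Tiny.
Row averages: Tiny=120, Small=8, Medium=43, Large=35
Highest average = 120 → Tiny.

minimax regret → Tiny; laplace → Tiny (agree)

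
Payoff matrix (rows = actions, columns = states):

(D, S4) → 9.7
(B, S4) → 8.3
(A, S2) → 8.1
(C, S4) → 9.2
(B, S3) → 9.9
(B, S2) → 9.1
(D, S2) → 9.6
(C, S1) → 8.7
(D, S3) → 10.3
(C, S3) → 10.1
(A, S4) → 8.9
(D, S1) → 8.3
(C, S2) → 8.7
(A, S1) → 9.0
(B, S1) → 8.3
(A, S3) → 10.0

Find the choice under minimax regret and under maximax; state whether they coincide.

minimax regret → D; maximax → D (agree)

Column bests: S1=9.0, S2=9.6, S3=10.3, S4=9.7.
A regrets: 0.0, 1.5, 0.3, 0.8 → max 1.5
B regrets: 0.7, 0.5, 0.4, 1.4 → max 1.4
C regrets: 0.3, 0.9, 0.2, 0.5 → max 0.9
D regrets: 0.7, 0.0, 0.0, 0.0 → max 0.7
Smallest max regret = 0.7 → D.
Row maxima: A=10.0, B=9.9, C=10.1, D=10.3
Best best-case = 10.3 → D.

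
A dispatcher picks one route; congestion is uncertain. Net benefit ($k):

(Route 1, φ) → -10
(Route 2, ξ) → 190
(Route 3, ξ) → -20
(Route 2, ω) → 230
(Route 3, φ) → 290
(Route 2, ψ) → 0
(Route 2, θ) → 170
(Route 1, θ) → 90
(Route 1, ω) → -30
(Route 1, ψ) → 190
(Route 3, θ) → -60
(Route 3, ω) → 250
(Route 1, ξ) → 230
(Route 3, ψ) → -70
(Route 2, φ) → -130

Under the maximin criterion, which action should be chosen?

Route 1

Row minima: Route 1=-30, Route 2=-130, Route 3=-70
Best worst-case = -30 → Route 1.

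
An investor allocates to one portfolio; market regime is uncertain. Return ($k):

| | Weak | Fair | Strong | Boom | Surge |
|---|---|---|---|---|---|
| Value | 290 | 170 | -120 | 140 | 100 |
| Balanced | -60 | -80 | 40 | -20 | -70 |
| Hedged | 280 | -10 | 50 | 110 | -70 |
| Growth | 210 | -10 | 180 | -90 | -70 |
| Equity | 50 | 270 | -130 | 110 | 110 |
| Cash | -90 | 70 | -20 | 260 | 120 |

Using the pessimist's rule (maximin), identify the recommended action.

Row minima: Value=-120, Balanced=-80, Hedged=-70, Growth=-90, Equity=-130, Cash=-90
Best worst-case = -70 → Hedged.

Hedged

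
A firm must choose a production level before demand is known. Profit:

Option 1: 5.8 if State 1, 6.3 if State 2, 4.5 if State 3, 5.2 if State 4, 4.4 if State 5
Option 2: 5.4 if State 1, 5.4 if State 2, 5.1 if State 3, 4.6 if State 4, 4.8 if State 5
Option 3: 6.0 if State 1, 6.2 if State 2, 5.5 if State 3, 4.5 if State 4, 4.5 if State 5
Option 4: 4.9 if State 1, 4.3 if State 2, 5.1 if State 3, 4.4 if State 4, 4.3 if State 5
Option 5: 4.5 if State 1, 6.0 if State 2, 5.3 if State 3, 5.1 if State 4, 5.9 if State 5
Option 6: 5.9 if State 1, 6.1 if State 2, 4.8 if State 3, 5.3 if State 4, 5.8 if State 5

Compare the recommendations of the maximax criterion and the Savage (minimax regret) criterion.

Row maxima: Option 1=6.3, Option 2=5.4, Option 3=6.2, Option 4=5.1, Option 5=6.0, Option 6=6.1
Best best-case = 6.3 → Option 1.
Column bests: State 1=6.0, State 2=6.3, State 3=5.5, State 4=5.3, State 5=5.9.
Option 1 regrets: 0.2, 0.0, 1.0, 0.1, 1.5 → max 1.5
Option 2 regrets: 0.6, 0.9, 0.4, 0.7, 1.1 → max 1.1
Option 3 regrets: 0.0, 0.1, 0.0, 0.8, 1.4 → max 1.4
Option 4 regrets: 1.1, 2.0, 0.4, 0.9, 1.6 → max 2.0
Option 5 regrets: 1.5, 0.3, 0.2, 0.2, 0.0 → max 1.5
Option 6 regrets: 0.1, 0.2, 0.7, 0.0, 0.1 → max 0.7
Smallest max regret = 0.7 → Option 6.

maximax → Option 1; minimax regret → Option 6 (disagree)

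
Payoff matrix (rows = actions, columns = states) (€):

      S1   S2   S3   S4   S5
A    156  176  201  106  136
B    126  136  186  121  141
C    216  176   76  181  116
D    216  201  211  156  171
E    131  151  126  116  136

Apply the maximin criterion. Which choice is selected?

Row minima: A=106, B=121, C=76, D=156, E=116
Best worst-case = 156 → D.

D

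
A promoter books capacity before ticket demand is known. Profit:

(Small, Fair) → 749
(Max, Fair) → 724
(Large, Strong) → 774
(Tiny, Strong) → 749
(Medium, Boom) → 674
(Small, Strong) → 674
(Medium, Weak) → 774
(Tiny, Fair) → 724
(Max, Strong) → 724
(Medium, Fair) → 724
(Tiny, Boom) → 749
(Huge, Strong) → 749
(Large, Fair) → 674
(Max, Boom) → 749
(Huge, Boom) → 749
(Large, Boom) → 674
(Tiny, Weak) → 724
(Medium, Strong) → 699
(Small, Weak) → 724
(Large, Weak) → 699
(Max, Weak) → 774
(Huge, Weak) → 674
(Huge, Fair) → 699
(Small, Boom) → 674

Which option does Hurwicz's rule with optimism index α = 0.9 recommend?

Max

Tiny: 0.9·749 + 0.1·724 = 746.5
Small: 0.9·749 + 0.1·674 = 741.5
Medium: 0.9·774 + 0.1·674 = 764
Large: 0.9·774 + 0.1·674 = 764
Huge: 0.9·749 + 0.1·674 = 741.5
Max: 0.9·774 + 0.1·724 = 769
Highest Hurwicz score = 769 → Max.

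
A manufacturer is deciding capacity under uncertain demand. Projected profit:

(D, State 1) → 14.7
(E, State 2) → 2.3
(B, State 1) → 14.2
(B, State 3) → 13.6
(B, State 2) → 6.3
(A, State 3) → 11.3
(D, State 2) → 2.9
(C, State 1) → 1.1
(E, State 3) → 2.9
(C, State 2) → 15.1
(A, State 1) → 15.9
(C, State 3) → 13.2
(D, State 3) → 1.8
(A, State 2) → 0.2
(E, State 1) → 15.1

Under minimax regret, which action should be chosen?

Column bests: State 1=15.9, State 2=15.1, State 3=13.6.
A regrets: 0.0, 14.9, 2.3 → max 14.9
B regrets: 1.7, 8.8, 0.0 → max 8.8
C regrets: 14.8, 0.0, 0.4 → max 14.8
D regrets: 1.2, 12.2, 11.8 → max 12.2
E regrets: 0.8, 12.8, 10.7 → max 12.8
Smallest max regret = 8.8 → B.

B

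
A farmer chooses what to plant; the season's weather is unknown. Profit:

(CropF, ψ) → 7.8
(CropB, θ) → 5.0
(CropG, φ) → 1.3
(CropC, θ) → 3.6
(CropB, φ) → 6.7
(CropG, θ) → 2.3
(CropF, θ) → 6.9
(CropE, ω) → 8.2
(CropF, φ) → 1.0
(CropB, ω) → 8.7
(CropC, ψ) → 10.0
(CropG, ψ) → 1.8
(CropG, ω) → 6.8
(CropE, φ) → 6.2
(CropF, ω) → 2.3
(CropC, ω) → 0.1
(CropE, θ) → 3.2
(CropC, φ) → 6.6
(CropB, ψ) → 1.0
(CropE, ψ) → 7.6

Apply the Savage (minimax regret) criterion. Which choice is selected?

CropE

Column bests: θ=6.9, φ=6.7, ψ=10.0, ω=8.7.
CropE regrets: 3.7, 0.5, 2.4, 0.5 → max 3.7
CropC regrets: 3.3, 0.1, 0.0, 8.6 → max 8.6
CropF regrets: 0.0, 5.7, 2.2, 6.4 → max 6.4
CropB regrets: 1.9, 0.0, 9.0, 0.0 → max 9.0
CropG regrets: 4.6, 5.4, 8.2, 1.9 → max 8.2
Smallest max regret = 3.7 → CropE.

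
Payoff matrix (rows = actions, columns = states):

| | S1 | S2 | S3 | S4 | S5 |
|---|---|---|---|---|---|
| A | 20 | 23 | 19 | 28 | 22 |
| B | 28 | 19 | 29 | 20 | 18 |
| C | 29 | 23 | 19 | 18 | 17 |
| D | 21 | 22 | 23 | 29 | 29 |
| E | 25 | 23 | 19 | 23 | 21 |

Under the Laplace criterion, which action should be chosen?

D

Row averages: A=22.4, B=22.8, C=21.2, D=24.8, E=22.2
Highest average = 24.8 → D.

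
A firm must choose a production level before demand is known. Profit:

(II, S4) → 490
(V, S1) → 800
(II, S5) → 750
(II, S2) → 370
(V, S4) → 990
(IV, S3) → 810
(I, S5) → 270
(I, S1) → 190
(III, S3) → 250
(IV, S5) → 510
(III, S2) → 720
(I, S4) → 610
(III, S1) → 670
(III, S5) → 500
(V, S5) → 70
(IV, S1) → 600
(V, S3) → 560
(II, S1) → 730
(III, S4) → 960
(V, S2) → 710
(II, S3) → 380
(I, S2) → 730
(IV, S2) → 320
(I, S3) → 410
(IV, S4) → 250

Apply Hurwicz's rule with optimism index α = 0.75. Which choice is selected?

III

I: 0.75·730 + 0.25·190 = 595
II: 0.75·750 + 0.25·370 = 655
III: 0.75·960 + 0.25·250 = 782.5
IV: 0.75·810 + 0.25·250 = 670
V: 0.75·990 + 0.25·70 = 760
Highest Hurwicz score = 782.5 → III.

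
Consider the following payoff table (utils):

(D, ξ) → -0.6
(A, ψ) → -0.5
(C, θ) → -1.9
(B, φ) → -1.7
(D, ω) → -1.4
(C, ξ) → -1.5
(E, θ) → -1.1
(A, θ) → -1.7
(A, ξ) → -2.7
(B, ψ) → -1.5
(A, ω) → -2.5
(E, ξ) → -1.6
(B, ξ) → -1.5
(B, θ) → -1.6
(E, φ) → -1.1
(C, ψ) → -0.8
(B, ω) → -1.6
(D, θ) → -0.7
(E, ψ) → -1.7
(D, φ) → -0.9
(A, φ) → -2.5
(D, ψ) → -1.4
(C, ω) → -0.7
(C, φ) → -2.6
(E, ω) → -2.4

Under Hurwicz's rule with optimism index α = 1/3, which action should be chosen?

D

A: 1/3·(-0.5) + 2/3·(-2.7) = -59/30
B: 1/3·(-1.5) + 2/3·(-1.7) = -49/30
C: 1/3·(-0.7) + 2/3·(-2.6) = -59/30
D: 1/3·(-0.6) + 2/3·(-1.4) = -17/15
E: 1/3·(-1.1) + 2/3·(-2.4) = -59/30
Highest Hurwicz score = -17/15 → D.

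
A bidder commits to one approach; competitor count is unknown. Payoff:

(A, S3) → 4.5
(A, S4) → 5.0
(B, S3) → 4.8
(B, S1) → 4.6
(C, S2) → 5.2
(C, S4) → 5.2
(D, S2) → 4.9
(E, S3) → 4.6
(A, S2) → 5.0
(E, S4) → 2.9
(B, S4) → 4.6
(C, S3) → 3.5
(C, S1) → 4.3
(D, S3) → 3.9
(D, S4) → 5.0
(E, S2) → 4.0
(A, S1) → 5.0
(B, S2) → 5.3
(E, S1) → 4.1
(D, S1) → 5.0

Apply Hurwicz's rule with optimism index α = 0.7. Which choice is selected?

B

A: 0.7·5.0 + 0.3·4.5 = 4.85
B: 0.7·5.3 + 0.3·4.6 = 5.09
C: 0.7·5.2 + 0.3·3.5 = 4.69
D: 0.7·5.0 + 0.3·3.9 = 4.67
E: 0.7·4.6 + 0.3·2.9 = 4.09
Highest Hurwicz score = 5.09 → B.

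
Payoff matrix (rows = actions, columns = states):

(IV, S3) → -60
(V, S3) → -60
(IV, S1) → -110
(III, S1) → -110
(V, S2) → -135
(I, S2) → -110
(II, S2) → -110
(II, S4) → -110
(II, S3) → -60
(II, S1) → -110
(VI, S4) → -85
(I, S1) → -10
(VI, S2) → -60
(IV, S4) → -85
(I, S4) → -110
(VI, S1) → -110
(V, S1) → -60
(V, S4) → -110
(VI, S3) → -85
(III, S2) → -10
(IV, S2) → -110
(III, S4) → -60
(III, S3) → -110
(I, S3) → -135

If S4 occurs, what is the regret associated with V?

Best payoff under S4 is -60.
Regret = -60 − (-110) = 50.

50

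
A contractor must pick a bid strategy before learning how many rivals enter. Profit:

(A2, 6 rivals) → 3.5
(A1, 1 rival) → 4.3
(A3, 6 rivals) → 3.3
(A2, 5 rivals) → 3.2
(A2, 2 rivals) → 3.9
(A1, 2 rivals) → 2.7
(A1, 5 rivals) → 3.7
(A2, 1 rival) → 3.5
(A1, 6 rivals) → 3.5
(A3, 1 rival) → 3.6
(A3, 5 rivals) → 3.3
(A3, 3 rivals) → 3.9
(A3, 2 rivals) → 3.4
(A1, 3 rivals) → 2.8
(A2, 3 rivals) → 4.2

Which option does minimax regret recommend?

A3

Column bests: 1 rival=4.3, 2 rivals=3.9, 3 rivals=4.2, 5 rivals=3.7, 6 rivals=3.5.
A1 regrets: 0.0, 1.2, 1.4, 0.0, 0.0 → max 1.4
A2 regrets: 0.8, 0.0, 0.0, 0.5, 0.0 → max 0.8
A3 regrets: 0.7, 0.5, 0.3, 0.4, 0.2 → max 0.7
Smallest max regret = 0.7 → A3.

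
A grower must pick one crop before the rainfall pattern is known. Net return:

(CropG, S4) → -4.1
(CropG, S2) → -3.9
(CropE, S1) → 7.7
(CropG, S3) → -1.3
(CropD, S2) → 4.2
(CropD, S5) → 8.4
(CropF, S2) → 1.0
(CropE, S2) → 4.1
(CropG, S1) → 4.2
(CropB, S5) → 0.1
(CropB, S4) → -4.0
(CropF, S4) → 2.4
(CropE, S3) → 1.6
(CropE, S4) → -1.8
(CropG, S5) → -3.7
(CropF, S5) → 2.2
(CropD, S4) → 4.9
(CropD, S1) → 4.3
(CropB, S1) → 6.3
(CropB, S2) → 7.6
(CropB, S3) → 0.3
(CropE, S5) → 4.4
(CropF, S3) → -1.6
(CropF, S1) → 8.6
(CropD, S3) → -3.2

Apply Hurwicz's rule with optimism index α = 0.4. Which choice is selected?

CropG: 0.4·4.2 + 0.6·(-4.1) = -0.78
CropB: 0.4·7.6 + 0.6·(-4.0) = 0.64
CropF: 0.4·8.6 + 0.6·(-1.6) = 2.48
CropD: 0.4·8.4 + 0.6·(-3.2) = 1.44
CropE: 0.4·7.7 + 0.6·(-1.8) = 2
Highest Hurwicz score = 2.48 → CropF.

CropF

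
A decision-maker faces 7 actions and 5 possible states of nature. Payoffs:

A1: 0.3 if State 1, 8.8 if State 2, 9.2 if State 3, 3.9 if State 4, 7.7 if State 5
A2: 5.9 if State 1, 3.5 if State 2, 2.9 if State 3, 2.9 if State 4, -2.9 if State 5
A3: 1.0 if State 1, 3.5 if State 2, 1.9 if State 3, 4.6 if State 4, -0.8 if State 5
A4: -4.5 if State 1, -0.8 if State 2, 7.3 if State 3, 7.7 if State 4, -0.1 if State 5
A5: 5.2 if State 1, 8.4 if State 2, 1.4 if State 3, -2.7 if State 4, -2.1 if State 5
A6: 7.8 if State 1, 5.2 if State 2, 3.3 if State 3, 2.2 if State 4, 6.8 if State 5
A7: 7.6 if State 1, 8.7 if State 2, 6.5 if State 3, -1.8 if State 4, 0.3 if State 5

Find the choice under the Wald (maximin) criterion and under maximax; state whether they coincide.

Row minima: A1=0.3, A2=-2.9, A3=-0.8, A4=-4.5, A5=-2.7, A6=2.2, A7=-1.8
Best worst-case = 2.2 → A6.
Row maxima: A1=9.2, A2=5.9, A3=4.6, A4=7.7, A5=8.4, A6=7.8, A7=8.7
Best best-case = 9.2 → A1.

maximin → A6; maximax → A1 (disagree)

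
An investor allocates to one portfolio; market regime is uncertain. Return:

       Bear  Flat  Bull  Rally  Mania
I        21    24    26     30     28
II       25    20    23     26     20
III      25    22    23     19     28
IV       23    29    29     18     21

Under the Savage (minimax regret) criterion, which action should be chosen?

Column bests: Bear=25, Flat=29, Bull=29, Rally=30, Mania=28.
I regrets: 4, 5, 3, 0, 0 → max 5
II regrets: 0, 9, 6, 4, 8 → max 9
III regrets: 0, 7, 6, 11, 0 → max 11
IV regrets: 2, 0, 0, 12, 7 → max 12
Smallest max regret = 5 → I.

I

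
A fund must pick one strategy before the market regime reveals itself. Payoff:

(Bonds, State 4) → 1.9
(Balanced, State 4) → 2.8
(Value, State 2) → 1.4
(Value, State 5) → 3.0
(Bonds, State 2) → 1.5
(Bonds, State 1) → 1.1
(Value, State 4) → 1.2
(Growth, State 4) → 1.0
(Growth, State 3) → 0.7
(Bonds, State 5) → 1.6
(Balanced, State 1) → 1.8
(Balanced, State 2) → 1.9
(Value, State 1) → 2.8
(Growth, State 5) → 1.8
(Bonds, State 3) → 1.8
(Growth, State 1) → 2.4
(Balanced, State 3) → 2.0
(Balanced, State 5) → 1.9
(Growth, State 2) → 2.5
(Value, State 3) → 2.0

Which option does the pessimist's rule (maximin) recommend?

Row minima: Value=1.2, Balanced=1.8, Growth=0.7, Bonds=1.1
Best worst-case = 1.8 → Balanced.

Balanced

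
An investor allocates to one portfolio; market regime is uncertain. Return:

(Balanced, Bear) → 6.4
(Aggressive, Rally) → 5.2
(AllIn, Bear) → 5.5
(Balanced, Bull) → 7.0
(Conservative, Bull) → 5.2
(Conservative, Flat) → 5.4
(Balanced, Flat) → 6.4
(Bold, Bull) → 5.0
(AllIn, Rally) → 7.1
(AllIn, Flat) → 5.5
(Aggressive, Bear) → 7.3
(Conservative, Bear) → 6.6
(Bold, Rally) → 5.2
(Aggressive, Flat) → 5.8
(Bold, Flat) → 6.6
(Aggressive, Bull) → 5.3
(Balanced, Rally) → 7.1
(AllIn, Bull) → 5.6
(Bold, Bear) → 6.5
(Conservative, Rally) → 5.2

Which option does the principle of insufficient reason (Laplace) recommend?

Balanced

Row averages: Conservative=5.6, Balanced=6.725, Aggressive=5.9, Bold=5.825, AllIn=5.925
Highest average = 6.725 → Balanced.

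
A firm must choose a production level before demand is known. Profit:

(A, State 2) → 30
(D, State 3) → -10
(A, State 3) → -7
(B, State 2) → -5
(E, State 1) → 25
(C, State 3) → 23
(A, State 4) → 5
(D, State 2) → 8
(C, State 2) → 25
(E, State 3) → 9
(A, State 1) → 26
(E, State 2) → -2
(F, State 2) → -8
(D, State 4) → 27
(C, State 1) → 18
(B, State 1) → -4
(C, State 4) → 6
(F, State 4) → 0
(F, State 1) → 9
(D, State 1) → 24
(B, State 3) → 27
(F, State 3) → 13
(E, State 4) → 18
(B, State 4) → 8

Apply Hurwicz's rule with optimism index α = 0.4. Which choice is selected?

A: 0.4·30 + 0.6·(-7) = 7.8
B: 0.4·27 + 0.6·(-5) = 7.8
C: 0.4·25 + 0.6·6 = 13.6
D: 0.4·27 + 0.6·(-10) = 4.8
E: 0.4·25 + 0.6·(-2) = 8.8
F: 0.4·13 + 0.6·(-8) = 0.4
Highest Hurwicz score = 13.6 → C.

C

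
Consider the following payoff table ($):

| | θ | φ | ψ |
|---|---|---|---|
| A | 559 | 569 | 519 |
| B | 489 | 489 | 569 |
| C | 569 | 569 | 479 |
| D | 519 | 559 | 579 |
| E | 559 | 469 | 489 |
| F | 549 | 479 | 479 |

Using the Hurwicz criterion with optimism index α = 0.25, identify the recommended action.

D

A: 0.25·569 + 0.75·519 = 531.5
B: 0.25·569 + 0.75·489 = 509
C: 0.25·569 + 0.75·479 = 501.5
D: 0.25·579 + 0.75·519 = 534
E: 0.25·559 + 0.75·469 = 491.5
F: 0.25·549 + 0.75·479 = 496.5
Highest Hurwicz score = 534 → D.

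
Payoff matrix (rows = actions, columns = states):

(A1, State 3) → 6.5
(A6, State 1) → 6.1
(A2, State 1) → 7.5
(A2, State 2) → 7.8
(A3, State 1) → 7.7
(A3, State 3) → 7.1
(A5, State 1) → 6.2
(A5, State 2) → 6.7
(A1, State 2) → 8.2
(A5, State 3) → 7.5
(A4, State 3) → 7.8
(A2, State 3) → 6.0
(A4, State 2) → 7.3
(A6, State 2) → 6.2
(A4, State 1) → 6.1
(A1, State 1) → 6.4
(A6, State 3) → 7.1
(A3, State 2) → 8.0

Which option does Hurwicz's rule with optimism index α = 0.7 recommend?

A3

A1: 0.7·8.2 + 0.3·6.4 = 7.66
A2: 0.7·7.8 + 0.3·6.0 = 7.26
A3: 0.7·8.0 + 0.3·7.1 = 7.73
A4: 0.7·7.8 + 0.3·6.1 = 7.29
A5: 0.7·7.5 + 0.3·6.2 = 7.11
A6: 0.7·7.1 + 0.3·6.1 = 6.8
Highest Hurwicz score = 7.73 → A3.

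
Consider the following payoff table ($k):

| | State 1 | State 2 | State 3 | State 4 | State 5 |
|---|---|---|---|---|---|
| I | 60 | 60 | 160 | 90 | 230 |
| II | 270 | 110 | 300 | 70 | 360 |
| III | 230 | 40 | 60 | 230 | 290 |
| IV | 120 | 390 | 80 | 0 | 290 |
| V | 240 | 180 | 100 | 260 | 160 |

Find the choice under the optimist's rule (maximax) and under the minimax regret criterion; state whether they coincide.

Row maxima: I=230, II=360, III=290, IV=390, V=260
Best best-case = 390 → IV.
Column bests: State 1=270, State 2=390, State 3=300, State 4=260, State 5=360.
I regrets: 210, 330, 140, 170, 130 → max 330
II regrets: 0, 280, 0, 190, 0 → max 280
III regrets: 40, 350, 240, 30, 70 → max 350
IV regrets: 150, 0, 220, 260, 70 → max 260
V regrets: 30, 210, 200, 0, 200 → max 210
Smallest max regret = 210 → V.

maximax → IV; minimax regret → V (disagree)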